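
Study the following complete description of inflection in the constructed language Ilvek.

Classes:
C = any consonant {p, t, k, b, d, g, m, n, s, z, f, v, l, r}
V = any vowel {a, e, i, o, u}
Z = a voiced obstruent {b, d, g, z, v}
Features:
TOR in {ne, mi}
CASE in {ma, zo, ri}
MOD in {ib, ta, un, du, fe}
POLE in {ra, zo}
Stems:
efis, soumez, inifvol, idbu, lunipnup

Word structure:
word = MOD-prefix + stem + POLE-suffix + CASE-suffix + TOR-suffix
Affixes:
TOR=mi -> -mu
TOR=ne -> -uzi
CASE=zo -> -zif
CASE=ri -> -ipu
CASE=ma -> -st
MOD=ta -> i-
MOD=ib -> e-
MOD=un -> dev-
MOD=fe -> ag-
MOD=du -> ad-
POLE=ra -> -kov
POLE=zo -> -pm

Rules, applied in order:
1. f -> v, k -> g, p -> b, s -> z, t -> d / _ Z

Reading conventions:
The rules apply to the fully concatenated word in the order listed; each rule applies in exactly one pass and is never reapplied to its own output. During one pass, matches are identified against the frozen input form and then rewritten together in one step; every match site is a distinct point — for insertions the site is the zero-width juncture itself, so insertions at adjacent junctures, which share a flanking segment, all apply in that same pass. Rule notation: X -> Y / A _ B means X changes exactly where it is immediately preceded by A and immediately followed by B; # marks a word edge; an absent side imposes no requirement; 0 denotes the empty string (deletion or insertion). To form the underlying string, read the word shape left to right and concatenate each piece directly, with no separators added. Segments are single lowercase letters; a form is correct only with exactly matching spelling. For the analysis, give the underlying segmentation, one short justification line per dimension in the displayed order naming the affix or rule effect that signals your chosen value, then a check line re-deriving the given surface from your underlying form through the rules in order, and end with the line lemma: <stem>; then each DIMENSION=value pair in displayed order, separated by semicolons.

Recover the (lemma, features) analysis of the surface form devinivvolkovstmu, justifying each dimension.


underlying: dev-inifvol-kov-st-mu
TOR=mi - signalled by the affix -mu
CASE=ma - signalled by the affix -st
MOD=un - signalled by the affix dev-
POLE=ra - signalled by the affix -kov
check: devinifvolkovstmu -> devinivvolkovstmu
lemma: inifvol; TOR=mi; CASE=ma; MOD=un; POLE=ra


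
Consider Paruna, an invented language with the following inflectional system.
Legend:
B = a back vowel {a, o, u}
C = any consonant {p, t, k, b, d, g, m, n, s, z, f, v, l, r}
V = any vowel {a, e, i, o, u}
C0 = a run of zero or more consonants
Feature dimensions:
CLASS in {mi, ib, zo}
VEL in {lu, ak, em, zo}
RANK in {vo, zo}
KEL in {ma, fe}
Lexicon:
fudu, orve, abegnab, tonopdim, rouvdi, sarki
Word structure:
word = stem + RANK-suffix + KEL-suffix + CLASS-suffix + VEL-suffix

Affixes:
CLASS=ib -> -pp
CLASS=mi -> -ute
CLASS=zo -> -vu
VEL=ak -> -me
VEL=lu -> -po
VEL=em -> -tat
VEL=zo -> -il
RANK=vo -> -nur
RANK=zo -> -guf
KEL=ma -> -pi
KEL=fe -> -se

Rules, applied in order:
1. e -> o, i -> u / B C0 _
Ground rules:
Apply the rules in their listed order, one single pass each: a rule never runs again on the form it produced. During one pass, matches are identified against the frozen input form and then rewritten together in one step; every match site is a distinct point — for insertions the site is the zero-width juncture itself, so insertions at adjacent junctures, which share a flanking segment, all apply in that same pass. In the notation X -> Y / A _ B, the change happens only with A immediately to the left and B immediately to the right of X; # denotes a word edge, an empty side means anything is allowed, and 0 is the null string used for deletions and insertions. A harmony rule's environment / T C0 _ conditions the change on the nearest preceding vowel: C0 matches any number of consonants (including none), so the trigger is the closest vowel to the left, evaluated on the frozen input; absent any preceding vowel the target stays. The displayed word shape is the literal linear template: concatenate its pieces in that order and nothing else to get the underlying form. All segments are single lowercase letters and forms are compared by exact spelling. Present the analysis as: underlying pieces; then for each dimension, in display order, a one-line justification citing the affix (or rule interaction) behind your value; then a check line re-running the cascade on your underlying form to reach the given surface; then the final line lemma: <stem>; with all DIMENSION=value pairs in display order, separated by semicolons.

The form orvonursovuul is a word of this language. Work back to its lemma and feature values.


underlying: orve-nur-se-vu-il
CLASS=zo - signalled by the affix -vu
VEL=zo - signalled by the affix -il
RANK=vo - signalled by the affix -nur
KEL=fe - signalled by the affix -se
check: orvenursevuil -> orvonursovuul
lemma: orve; CLASS=zo; VEL=zo; RANK=vo; KEL=fe


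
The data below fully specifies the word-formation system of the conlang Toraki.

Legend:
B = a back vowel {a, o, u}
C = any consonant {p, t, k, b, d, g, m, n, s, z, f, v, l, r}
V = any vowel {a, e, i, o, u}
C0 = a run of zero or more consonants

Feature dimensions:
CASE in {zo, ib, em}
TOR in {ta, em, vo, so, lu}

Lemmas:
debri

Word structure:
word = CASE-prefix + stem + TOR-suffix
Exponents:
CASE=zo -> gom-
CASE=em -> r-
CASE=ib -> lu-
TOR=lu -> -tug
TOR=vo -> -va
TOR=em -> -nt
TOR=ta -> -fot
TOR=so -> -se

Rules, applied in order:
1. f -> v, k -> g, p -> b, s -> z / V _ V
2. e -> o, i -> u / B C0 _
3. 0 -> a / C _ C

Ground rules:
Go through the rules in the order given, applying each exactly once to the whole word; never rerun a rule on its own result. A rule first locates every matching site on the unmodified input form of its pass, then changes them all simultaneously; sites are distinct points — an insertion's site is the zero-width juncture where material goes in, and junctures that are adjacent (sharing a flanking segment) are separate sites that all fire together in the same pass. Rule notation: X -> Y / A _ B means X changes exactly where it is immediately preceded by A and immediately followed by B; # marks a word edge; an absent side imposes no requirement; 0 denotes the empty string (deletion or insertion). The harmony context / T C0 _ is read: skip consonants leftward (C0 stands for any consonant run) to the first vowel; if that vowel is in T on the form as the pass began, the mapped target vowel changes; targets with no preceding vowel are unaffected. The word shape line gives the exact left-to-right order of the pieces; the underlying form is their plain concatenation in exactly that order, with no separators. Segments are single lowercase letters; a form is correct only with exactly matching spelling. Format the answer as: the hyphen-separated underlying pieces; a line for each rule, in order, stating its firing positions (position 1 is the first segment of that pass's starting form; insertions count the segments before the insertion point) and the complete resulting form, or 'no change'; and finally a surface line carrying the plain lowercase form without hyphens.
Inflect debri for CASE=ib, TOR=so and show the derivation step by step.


underlying: lu-debri-se
1. f -> v, k -> g, p -> b, s -> z / V _ V: fires at position(s) 8: ludebrize
2. e -> o, i -> u / B C0 _: fires at position(s) 4: ludobrize
3. 0 -> a / C _ C: inserts after position(s) 5: ludobarize
surface: ludobarize


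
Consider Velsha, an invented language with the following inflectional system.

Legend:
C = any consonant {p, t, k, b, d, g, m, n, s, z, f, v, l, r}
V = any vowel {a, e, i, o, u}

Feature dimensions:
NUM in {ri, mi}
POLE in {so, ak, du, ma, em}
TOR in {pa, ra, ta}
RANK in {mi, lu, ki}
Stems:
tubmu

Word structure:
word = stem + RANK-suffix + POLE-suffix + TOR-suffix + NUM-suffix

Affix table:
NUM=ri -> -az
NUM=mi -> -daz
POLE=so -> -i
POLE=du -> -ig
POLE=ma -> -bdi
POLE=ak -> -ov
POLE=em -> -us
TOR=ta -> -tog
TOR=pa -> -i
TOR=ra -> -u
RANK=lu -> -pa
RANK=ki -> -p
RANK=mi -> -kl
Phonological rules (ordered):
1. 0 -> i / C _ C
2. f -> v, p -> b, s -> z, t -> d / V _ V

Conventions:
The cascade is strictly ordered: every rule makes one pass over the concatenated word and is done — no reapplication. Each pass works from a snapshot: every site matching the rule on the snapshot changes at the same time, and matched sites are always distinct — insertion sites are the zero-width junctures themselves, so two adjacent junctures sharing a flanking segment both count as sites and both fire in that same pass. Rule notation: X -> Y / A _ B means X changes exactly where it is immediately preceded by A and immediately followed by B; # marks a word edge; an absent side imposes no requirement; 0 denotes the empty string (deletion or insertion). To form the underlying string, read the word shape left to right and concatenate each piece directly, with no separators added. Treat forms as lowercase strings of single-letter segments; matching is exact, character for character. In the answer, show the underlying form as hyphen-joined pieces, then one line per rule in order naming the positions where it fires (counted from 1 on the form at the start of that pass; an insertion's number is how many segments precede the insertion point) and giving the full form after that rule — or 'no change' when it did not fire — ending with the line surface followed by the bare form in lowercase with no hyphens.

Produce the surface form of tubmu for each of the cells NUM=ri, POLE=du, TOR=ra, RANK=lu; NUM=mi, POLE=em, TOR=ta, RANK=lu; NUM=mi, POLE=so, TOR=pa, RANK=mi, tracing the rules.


cell NUM=ri, POLE=du, TOR=ra, RANK=lu:
underlying: tubmu-pa-ig-u-az
1. 0 -> i / C _ C: inserts after position(s) 3: tubimupaiguaz
2. f -> v, p -> b, s -> z, t -> d / V _ V: fires at position(s) 7: tubimubaiguaz
surface: tubimubaiguaz

cell NUM=mi, POLE=em, TOR=ta, RANK=lu:
underlying: tubmu-pa-us-tog-daz
1. 0 -> i / C _ C: inserts after position(s) 3, 9, 12: tubimupausitogidaz
2. f -> v, p -> b, s -> z, t -> d / V _ V: fires at position(s) 7, 10, 12: tubimubauzidogidaz
surface: tubimubauzidogidaz

cell NUM=mi, POLE=so, TOR=pa, RANK=mi:
underlying: tubmu-kl-i-i-daz
1. 0 -> i / C _ C: inserts after position(s) 3, 6: tubimukiliidaz
2. f -> v, p -> b, s -> z, t -> d / V _ V: no change
surface: tubimukiliidaz


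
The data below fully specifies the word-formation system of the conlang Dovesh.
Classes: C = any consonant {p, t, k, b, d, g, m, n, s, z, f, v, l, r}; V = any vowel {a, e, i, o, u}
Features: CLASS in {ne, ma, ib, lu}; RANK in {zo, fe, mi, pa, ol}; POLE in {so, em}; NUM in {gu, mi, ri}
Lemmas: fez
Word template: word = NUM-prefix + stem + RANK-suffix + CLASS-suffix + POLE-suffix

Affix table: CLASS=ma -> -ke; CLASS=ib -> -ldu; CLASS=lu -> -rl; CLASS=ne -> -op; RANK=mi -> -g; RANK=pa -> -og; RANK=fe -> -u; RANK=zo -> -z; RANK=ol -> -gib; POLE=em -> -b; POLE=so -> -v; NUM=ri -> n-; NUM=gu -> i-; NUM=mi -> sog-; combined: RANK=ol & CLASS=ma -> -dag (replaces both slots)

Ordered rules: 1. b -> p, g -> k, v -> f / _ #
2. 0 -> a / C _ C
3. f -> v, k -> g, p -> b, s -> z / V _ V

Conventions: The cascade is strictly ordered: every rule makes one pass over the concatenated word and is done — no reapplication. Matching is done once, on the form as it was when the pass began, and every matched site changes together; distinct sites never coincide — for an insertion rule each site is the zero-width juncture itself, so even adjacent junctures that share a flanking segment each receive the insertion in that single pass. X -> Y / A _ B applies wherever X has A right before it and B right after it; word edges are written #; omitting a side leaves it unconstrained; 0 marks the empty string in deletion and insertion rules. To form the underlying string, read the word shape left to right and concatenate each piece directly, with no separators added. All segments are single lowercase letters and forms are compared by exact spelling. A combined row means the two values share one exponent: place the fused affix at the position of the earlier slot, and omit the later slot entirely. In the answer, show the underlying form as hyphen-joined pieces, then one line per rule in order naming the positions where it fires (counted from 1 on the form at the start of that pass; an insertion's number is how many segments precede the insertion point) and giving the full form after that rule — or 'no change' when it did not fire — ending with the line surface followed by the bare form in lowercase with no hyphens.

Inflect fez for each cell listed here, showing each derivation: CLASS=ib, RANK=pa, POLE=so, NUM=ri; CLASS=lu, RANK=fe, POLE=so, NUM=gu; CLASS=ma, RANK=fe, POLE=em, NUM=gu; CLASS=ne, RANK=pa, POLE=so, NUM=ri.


cell CLASS=ib, RANK=pa, POLE=so, NUM=ri:
underlying: n-fez-og-ldu-v
1. b -> p, g -> k, v -> f / _ #: fires at position(s) 10: nfezoglduf
2. 0 -> a / C _ C: inserts after position(s) 1, 6, 7: nafezogaladuf
3. f -> v, k -> g, p -> b, s -> z / V _ V: fires at position(s) 3: navezogaladuf
surface: navezogaladuf

cell CLASS=lu, RANK=fe, POLE=so, NUM=gu:
underlying: i-fez-u-rl-v
1. b -> p, g -> k, v -> f / _ #: fires at position(s) 8: ifezurlf
2. 0 -> a / C _ C: inserts after position(s) 6, 7: ifezuralaf
3. f -> v, k -> g, p -> b, s -> z / V _ V: fires at position(s) 2: ivezuralaf
surface: ivezuralaf

cell CLASS=ma, RANK=fe, POLE=em, NUM=gu:
underlying: i-fez-u-ke-b
1. b -> p, g -> k, v -> f / _ #: fires at position(s) 8: ifezukep
2. 0 -> a / C _ C: no change
3. f -> v, k -> g, p -> b, s -> z / V _ V: fires at position(s) 2, 6: ivezugep
surface: ivezugep

cell CLASS=ne, RANK=pa, POLE=so, NUM=ri:
underlying: n-fez-og-op-v
1. b -> p, g -> k, v -> f / _ #: fires at position(s) 9: nfezogopf
2. 0 -> a / C _ C: inserts after position(s) 1, 8: nafezogopaf
3. f -> v, k -> g, p -> b, s -> z / V _ V: fires at position(s) 3, 9: navezogobaf
surface: navezogobaf


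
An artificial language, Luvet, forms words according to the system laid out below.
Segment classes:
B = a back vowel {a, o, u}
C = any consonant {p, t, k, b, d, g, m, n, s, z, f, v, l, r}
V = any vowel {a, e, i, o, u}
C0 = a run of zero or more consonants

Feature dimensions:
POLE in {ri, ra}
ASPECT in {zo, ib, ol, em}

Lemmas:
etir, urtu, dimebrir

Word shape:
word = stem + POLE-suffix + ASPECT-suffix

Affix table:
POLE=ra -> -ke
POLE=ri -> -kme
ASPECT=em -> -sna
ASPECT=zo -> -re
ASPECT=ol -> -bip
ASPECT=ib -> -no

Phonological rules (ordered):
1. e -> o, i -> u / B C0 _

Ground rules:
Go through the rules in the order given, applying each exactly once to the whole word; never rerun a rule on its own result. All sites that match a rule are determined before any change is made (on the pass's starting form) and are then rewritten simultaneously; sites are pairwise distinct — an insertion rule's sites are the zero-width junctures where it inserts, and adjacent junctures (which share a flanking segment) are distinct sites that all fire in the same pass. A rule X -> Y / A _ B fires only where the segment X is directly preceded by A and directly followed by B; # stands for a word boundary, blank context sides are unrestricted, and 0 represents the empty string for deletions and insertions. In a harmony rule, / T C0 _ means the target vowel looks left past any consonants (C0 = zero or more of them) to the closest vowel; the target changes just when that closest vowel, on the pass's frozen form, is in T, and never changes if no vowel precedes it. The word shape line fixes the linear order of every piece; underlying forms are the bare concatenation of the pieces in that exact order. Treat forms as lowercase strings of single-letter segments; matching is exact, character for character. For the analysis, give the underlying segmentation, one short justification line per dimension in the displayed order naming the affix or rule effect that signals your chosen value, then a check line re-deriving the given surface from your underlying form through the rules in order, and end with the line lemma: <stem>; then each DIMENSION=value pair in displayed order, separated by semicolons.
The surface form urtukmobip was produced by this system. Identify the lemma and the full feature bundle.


underlying: urtu-kme-bip
POLE=ri - signalled by the affix -kme
ASPECT=ol - signalled by the affix -bip
check: urtukmebip -> urtukmobip
lemma: urtu; POLE=ri; ASPECT=ol


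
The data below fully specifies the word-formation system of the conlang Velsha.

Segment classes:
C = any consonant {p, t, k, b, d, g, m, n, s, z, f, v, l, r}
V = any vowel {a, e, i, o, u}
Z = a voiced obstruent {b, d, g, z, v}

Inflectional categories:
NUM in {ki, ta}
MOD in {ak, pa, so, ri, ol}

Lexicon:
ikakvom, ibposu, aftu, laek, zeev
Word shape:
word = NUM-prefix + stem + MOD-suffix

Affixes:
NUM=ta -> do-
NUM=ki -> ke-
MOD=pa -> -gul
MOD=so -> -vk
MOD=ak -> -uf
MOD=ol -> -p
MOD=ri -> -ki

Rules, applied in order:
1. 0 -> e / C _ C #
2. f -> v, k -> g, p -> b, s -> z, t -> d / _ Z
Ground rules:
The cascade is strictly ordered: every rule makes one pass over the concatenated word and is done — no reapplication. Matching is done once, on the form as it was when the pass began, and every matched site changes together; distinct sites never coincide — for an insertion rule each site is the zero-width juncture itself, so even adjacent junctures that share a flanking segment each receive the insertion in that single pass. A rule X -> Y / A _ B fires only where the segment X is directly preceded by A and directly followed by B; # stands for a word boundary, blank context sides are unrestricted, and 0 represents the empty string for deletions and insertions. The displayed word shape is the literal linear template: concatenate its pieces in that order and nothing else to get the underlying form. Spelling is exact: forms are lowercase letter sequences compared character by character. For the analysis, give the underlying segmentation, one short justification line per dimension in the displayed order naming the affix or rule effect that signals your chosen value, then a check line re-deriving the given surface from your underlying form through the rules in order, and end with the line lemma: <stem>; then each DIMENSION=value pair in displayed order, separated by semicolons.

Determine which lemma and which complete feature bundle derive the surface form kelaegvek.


underlying: ke-laek-vk
NUM=ki - signalled by the affix ke-
MOD=so - signalled by the affix -vk
check: kelaekvk -> kelaekvek -> kelaegvek
lemma: laek; NUM=ki; MOD=so


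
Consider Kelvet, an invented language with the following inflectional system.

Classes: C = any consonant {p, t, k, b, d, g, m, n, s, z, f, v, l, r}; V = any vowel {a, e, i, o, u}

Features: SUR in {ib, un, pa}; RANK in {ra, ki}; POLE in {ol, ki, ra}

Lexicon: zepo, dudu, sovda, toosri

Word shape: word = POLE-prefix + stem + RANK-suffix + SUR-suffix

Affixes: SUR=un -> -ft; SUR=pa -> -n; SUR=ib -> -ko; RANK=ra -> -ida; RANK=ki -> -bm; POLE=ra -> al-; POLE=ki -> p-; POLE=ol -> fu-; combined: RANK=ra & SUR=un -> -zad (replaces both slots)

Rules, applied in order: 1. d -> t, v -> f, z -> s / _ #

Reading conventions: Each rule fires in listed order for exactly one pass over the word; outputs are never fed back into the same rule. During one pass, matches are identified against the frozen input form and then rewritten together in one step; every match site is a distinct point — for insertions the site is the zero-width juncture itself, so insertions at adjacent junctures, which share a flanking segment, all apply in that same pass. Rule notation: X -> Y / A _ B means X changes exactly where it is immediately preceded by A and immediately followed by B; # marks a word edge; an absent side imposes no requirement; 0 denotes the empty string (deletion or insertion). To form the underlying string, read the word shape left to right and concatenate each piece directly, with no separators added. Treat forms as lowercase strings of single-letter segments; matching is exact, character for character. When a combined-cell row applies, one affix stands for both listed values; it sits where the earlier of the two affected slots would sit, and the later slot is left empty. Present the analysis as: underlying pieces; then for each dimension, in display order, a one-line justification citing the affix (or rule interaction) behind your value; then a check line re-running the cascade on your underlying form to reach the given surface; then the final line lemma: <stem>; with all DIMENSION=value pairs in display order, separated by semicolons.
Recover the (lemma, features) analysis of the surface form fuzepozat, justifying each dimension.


underlying: fu-zepo-zad
SUR=un - signalled by the combined affix row
RANK=ra - signalled by the combined affix row
POLE=ol - signalled by the affix fu-
check: fuzepozad -> fuzepozat
lemma: zepo; SUR=un; RANK=ra; POLE=ol


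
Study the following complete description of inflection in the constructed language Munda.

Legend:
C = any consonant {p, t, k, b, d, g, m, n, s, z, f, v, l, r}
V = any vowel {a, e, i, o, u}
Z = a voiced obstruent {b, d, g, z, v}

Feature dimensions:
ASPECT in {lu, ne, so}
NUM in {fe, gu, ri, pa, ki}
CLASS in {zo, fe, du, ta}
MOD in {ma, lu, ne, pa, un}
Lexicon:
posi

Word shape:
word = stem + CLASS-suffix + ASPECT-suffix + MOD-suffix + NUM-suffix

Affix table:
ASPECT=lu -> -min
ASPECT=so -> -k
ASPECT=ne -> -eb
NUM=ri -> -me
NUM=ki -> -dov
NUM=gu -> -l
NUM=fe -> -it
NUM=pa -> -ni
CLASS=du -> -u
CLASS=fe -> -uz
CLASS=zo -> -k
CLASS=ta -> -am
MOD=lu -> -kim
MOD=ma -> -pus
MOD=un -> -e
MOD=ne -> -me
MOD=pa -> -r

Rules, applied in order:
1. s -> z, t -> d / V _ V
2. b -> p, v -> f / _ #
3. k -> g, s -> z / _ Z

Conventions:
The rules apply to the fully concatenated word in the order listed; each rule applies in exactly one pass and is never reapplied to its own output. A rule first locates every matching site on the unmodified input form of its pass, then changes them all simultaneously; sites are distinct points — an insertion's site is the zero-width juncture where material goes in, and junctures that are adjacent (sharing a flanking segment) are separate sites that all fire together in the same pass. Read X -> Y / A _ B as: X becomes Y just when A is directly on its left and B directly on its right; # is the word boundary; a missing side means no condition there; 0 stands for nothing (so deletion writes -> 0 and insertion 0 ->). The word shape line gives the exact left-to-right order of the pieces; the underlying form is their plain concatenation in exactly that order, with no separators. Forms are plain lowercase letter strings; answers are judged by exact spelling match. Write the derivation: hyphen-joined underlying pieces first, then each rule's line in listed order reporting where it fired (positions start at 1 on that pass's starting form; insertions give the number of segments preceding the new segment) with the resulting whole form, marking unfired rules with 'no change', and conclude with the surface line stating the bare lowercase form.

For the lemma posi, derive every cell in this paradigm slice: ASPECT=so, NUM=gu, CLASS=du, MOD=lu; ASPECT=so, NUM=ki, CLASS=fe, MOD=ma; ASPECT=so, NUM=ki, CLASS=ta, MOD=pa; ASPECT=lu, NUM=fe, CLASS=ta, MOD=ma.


cell ASPECT=so, NUM=gu, CLASS=du, MOD=lu:
underlying: posi-u-k-kim-l
1. s -> z, t -> d / V _ V: fires at position(s) 3: poziukkiml
2. b -> p, v -> f / _ #: no change
3. k -> g, s -> z / _ Z: no change
surface: poziukkiml

cell ASPECT=so, NUM=ki, CLASS=fe, MOD=ma:
underlying: posi-uz-k-pus-dov
1. s -> z, t -> d / V _ V: fires at position(s) 3: poziuzkpusdov
2. b -> p, v -> f / _ #: fires at position(s) 13: poziuzkpusdof
3. k -> g, s -> z / _ Z: fires at position(s) 10: poziuzkpuzdof
surface: poziuzkpuzdof

cell ASPECT=so, NUM=ki, CLASS=ta, MOD=pa:
underlying: posi-am-k-r-dov
1. s -> z, t -> d / V _ V: fires at position(s) 3: poziamkrdov
2. b -> p, v -> f / _ #: fires at position(s) 11: poziamkrdof
3. k -> g, s -> z / _ Z: no change
surface: poziamkrdof

cell ASPECT=lu, NUM=fe, CLASS=ta, MOD=ma:
underlying: posi-am-min-pus-it
1. s -> z, t -> d / V _ V: fires at position(s) 3, 12: poziamminpuzit
2. b -> p, v -> f / _ #: no change
3. k -> g, s -> z / _ Z: no change
surface: poziamminpuzit


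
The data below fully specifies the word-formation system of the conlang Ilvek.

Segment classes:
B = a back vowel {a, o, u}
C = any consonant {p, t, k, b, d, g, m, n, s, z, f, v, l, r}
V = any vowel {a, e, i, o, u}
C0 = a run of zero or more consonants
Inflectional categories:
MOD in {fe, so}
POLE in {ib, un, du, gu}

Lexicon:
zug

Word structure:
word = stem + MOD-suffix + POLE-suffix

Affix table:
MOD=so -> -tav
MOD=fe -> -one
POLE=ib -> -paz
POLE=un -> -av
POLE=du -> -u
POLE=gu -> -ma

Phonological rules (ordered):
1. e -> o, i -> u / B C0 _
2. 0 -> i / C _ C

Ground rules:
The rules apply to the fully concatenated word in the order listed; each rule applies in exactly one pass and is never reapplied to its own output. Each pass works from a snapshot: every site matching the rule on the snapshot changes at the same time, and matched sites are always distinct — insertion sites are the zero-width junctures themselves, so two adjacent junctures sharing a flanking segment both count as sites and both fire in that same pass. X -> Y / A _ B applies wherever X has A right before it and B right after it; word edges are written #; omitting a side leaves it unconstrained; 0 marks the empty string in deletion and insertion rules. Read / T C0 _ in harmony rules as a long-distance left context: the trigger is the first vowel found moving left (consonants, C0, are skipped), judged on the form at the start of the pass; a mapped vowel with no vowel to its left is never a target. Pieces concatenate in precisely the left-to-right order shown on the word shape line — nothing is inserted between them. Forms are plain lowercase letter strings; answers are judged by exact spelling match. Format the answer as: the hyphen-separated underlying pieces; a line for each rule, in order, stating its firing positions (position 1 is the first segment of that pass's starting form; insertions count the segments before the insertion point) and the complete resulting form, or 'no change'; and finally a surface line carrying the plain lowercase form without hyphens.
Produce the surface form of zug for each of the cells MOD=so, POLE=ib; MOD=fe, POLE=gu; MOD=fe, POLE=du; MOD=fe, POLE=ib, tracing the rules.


cell MOD=so, POLE=ib:
underlying: zug-tav-paz
1. e -> o, i -> u / B C0 _: no change
2. 0 -> i / C _ C: inserts after position(s) 3, 6: zugitavipaz
surface: zugitavipaz

cell MOD=fe, POLE=gu:
underlying: zug-one-ma
1. e -> o, i -> u / B C0 _: fires at position(s) 6: zugonoma
2. 0 -> i / C _ C: no change
surface: zugonoma

cell MOD=fe, POLE=du:
underlying: zug-one-u
1. e -> o, i -> u / B C0 _: fires at position(s) 6: zugonou
2. 0 -> i / C _ C: no change
surface: zugonou

cell MOD=fe, POLE=ib:
underlying: zug-one-paz
1. e -> o, i -> u / B C0 _: fires at position(s) 6: zugonopaz
2. 0 -> i / C _ C: no change
surface: zugonopaz


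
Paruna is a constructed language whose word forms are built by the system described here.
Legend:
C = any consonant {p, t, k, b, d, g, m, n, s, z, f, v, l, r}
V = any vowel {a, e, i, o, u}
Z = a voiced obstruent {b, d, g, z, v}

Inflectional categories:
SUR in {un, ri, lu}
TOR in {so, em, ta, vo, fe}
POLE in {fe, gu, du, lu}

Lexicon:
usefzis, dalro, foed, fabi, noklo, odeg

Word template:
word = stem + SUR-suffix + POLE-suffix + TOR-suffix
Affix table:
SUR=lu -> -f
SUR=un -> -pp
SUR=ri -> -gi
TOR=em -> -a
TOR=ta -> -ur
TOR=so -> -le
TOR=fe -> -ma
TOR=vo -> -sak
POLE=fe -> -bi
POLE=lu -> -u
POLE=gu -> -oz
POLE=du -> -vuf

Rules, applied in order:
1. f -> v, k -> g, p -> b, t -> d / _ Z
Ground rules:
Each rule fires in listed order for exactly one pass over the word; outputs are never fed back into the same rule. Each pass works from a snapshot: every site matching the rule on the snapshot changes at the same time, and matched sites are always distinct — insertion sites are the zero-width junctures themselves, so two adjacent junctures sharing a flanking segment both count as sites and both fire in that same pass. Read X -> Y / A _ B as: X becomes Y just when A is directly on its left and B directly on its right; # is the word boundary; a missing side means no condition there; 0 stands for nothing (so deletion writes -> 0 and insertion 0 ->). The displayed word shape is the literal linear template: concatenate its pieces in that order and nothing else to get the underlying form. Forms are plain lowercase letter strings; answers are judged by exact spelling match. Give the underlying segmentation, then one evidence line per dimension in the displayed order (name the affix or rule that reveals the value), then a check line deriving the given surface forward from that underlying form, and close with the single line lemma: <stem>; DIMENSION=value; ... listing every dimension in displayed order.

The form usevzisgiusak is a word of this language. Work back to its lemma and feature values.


underlying: usefzis-gi-u-sak
SUR=ri - signalled by the affix -gi
TOR=vo - signalled by the affix -sak
POLE=lu - signalled by the affix -u
check: usefzisgiusak -> usevzisgiusak
lemma: usefzis; SUR=ri; TOR=vo; POLE=lu


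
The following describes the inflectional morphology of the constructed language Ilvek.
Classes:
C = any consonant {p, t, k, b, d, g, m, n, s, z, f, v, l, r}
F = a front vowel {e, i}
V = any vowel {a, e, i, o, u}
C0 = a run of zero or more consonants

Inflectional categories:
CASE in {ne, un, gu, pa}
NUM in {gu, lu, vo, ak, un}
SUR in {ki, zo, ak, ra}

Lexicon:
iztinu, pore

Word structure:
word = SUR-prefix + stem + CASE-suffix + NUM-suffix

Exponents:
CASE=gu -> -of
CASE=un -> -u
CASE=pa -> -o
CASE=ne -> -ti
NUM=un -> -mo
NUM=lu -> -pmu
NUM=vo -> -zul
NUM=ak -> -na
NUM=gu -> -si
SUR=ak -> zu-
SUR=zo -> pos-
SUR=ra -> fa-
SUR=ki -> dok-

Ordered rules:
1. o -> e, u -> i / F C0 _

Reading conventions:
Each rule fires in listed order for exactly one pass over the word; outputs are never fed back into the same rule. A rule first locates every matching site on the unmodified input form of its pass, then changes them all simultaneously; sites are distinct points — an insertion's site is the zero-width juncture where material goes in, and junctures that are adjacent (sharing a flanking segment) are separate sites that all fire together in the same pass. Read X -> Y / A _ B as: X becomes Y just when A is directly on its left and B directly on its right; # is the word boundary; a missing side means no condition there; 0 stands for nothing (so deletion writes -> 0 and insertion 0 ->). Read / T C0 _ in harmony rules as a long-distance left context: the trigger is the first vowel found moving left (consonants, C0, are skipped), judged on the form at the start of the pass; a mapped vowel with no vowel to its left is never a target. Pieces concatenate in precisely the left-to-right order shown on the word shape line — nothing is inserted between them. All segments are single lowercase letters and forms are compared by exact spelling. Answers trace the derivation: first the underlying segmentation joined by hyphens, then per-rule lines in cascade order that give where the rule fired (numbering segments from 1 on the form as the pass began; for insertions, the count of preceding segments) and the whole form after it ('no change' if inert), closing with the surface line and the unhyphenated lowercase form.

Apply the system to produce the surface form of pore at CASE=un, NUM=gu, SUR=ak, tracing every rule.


underlying: zu-pore-u-si
1. o -> e, u -> i / F C0 _: fires at position(s) 7: zuporeisi
surface: zuporeisi


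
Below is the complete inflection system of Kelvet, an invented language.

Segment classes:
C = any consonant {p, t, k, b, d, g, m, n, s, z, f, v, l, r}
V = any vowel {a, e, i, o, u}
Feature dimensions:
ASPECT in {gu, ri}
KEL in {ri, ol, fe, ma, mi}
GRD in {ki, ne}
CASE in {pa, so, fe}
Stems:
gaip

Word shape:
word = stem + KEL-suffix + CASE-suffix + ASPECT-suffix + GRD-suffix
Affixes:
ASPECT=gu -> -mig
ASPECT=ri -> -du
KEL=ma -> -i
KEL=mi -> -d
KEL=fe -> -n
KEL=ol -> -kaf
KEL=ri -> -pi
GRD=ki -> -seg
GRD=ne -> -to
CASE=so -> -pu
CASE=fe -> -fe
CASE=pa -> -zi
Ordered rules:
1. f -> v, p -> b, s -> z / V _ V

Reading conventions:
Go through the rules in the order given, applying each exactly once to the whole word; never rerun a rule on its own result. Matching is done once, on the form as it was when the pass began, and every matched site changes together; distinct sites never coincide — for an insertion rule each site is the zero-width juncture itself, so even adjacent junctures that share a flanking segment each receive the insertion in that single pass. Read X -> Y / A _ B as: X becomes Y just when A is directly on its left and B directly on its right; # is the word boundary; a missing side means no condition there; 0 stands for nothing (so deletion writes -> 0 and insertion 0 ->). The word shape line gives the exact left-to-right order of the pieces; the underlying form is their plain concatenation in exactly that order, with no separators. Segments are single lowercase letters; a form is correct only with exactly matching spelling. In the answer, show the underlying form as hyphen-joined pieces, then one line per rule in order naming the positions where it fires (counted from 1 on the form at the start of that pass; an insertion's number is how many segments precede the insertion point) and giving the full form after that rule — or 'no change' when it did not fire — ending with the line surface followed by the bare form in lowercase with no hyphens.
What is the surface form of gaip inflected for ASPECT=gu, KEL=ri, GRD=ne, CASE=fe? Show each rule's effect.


underlying: gaip-pi-fe-mig-to
1. f -> v, p -> b, s -> z / V _ V: fires at position(s) 7: gaippivemigto
surface: gaippivemigto


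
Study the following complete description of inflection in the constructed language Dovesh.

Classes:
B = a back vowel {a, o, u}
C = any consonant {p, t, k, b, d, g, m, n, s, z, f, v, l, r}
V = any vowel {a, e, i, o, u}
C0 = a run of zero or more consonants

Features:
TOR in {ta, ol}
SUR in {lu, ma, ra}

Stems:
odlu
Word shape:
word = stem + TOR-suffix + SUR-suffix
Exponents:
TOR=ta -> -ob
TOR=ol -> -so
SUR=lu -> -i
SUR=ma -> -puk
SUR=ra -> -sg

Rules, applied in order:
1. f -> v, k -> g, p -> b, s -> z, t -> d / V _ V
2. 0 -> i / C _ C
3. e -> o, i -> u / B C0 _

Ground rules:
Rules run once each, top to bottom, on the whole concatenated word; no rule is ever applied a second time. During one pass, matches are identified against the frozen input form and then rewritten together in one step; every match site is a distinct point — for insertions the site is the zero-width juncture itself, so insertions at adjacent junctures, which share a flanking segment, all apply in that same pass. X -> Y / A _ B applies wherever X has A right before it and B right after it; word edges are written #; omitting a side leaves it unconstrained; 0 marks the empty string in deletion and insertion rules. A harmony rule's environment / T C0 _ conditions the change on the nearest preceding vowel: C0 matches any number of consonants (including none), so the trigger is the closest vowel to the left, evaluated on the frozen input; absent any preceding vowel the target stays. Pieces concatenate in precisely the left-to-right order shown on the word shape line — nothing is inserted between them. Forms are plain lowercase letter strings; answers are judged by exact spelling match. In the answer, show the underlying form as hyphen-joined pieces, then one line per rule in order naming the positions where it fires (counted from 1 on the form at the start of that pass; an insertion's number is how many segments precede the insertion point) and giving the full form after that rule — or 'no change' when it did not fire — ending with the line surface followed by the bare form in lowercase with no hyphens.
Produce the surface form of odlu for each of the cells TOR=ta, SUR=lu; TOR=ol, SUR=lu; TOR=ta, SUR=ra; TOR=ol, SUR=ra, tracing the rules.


cell TOR=ta, SUR=lu:
underlying: odlu-ob-i
1. f -> v, k -> g, p -> b, s -> z, t -> d / V _ V: no change
2. 0 -> i / C _ C: inserts after position(s) 2: odiluobi
3. e -> o, i -> u / B C0 _: fires at position(s) 3, 8: oduluobu
surface: oduluobu

cell TOR=ol, SUR=lu:
underlying: odlu-so-i
1. f -> v, k -> g, p -> b, s -> z, t -> d / V _ V: fires at position(s) 5: odluzoi
2. 0 -> i / C _ C: inserts after position(s) 2: odiluzoi
3. e -> o, i -> u / B C0 _: fires at position(s) 3, 8: oduluzou
surface: oduluzou

cell TOR=ta, SUR=ra:
underlying: odlu-ob-sg
1. f -> v, k -> g, p -> b, s -> z, t -> d / V _ V: no change
2. 0 -> i / C _ C: inserts after position(s) 2, 6, 7: odiluobisig
3. e -> o, i -> u / B C0 _: fires at position(s) 3, 8: oduluobusig
surface: oduluobusig

cell TOR=ol, SUR=ra:
underlying: odlu-so-sg
1. f -> v, k -> g, p -> b, s -> z, t -> d / V _ V: fires at position(s) 5: odluzosg
2. 0 -> i / C _ C: inserts after position(s) 2, 7: odiluzosig
3. e -> o, i -> u / B C0 _: fires at position(s) 3, 9: oduluzosug
surface: oduluzosug


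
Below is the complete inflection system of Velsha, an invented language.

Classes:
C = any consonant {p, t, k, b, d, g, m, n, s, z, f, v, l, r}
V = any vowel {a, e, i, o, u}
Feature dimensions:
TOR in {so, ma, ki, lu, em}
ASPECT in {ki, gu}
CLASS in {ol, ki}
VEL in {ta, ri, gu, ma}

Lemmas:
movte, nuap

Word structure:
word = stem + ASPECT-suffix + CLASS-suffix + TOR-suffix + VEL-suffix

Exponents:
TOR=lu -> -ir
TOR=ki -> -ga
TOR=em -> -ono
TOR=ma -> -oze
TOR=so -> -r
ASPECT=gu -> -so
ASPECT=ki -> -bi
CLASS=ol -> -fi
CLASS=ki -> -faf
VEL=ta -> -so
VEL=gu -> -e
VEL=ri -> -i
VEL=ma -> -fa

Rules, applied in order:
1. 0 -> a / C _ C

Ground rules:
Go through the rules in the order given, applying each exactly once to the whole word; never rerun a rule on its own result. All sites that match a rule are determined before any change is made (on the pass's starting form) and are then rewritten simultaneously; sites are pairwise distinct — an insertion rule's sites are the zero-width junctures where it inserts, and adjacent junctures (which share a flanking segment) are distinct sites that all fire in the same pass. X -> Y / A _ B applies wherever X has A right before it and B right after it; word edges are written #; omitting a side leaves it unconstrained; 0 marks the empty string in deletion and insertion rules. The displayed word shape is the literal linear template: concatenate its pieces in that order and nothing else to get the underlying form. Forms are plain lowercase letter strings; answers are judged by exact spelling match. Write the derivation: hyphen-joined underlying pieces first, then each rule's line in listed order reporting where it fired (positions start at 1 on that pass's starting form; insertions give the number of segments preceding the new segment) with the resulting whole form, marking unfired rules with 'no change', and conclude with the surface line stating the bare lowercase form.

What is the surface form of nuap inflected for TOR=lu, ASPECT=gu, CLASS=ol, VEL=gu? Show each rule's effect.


underlying: nuap-so-fi-ir-e
1. 0 -> a / C _ C: inserts after position(s) 4: nuapasofiire
surface: nuapasofiire


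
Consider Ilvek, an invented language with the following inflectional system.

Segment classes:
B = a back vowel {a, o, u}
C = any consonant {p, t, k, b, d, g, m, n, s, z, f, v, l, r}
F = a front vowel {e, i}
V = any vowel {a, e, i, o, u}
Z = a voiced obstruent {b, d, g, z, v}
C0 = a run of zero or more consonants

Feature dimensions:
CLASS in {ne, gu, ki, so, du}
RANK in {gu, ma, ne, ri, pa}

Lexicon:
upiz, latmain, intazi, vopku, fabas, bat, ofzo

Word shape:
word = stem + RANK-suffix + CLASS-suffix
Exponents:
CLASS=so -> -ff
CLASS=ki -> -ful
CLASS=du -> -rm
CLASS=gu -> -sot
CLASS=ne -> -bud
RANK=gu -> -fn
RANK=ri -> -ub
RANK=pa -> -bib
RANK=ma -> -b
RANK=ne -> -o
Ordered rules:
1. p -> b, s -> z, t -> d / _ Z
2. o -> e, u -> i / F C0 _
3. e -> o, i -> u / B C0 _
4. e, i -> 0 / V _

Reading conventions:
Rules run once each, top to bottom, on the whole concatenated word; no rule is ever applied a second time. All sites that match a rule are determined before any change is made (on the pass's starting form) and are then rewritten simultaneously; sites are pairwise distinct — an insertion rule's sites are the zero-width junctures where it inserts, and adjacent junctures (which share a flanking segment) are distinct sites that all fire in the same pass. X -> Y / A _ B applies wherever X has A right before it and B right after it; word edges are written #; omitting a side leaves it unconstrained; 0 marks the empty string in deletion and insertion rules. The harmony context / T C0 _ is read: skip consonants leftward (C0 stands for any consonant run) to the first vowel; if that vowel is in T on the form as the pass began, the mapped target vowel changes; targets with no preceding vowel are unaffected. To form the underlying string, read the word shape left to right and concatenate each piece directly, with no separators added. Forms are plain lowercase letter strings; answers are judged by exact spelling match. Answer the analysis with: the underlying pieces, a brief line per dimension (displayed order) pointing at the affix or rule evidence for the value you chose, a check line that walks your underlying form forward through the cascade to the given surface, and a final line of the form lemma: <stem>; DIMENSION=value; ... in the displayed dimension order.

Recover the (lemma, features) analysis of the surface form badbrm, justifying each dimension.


underlying: bat-b-rm
CLASS=du - signalled by the affix -rm
RANK=ma - signalled by the affix -b
check: batbrm -> badbrm -> badbrm -> badbrm -> badbrm
lemma: bat; CLASS=du; RANK=ma
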